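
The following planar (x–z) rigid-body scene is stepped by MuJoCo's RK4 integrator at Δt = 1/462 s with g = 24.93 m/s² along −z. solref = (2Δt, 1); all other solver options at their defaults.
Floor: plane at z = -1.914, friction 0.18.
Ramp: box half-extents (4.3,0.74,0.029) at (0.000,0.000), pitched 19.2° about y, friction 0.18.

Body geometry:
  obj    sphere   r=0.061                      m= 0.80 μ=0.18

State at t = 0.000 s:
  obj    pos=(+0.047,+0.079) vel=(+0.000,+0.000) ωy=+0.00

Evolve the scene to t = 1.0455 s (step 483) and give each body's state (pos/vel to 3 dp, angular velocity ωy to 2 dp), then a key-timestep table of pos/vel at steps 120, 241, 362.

State at t = 1.0455 s:
  obj    pos=(+3.069,-0.974) vel=(+5.782,-2.013) ωy=+100.36

Key-timestep trajectory:
   step    t(s)  obj.x    obj.z    obj.vx   obj.vz 
    120  0.2597   +0.234  +0.014  +1.437  -0.500
    241  0.5216   +0.800  -0.183  +2.885  -1.005
    362  0.7835   +1.745  -0.512  +4.334  -1.509


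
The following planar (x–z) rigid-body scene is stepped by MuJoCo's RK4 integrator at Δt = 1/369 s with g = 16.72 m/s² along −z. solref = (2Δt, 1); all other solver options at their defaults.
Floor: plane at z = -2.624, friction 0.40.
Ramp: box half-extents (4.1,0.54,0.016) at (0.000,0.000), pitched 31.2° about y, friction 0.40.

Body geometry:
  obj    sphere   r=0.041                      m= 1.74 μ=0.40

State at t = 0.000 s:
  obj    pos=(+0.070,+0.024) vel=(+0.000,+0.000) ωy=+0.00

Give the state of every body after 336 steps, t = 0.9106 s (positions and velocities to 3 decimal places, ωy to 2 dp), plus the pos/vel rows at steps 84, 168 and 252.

State at t = 0.9106 s:
  obj    pos=(+2.264,-1.305) vel=(+4.819,-2.918) ωy=+137.39

Key-timestep trajectory:
   step    t(s)  obj.x    obj.z    obj.vx   obj.vz 
     84  0.2276   +0.207  -0.059  +1.205  -0.730
    168  0.4553   +0.619  -0.308  +2.409  -1.459
    252  0.6829   +1.304  -0.723  +3.614  -2.189


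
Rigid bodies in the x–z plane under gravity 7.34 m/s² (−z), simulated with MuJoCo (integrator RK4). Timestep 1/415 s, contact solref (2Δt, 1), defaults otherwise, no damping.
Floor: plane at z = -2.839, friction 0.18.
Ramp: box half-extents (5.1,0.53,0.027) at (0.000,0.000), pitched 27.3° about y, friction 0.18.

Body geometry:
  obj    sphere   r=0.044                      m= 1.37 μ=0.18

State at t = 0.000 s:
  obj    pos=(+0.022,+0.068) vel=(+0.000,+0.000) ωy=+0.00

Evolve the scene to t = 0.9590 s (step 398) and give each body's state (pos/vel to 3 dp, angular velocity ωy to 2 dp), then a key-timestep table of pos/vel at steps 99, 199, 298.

State at t = 0.9590 s:
  obj    pos=(+1.005,-0.439) vel=(+2.049,-1.058) ωy=+52.40

Key-timestep trajectory:
   step    t(s)  obj.x    obj.z    obj.vx   obj.vz 
     99  0.2386   +0.083  +0.037  +0.510  -0.263
    199  0.4795   +0.268  -0.058  +1.025  -0.529
    298  0.7181   +0.573  -0.216  +1.534  -0.792


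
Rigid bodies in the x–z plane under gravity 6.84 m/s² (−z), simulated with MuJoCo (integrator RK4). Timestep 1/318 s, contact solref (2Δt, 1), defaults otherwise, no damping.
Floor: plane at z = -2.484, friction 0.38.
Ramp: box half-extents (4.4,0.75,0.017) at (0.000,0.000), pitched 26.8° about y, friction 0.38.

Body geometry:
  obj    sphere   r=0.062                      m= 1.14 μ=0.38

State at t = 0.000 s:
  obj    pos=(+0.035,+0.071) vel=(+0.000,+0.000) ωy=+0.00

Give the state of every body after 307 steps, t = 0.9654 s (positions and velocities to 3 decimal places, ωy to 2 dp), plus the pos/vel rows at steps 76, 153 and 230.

State at t = 0.9654 s:
  obj    pos=(+0.951,-0.392) vel=(+1.898,-0.959) ωy=+34.30

Key-timestep trajectory:
   step    t(s)  obj.x    obj.z    obj.vx   obj.vz 
     76  0.2390   +0.091  +0.042  +0.470  -0.237
    153  0.4811   +0.263  -0.044  +0.946  -0.478
    230  0.7233   +0.549  -0.189  +1.422  -0.718


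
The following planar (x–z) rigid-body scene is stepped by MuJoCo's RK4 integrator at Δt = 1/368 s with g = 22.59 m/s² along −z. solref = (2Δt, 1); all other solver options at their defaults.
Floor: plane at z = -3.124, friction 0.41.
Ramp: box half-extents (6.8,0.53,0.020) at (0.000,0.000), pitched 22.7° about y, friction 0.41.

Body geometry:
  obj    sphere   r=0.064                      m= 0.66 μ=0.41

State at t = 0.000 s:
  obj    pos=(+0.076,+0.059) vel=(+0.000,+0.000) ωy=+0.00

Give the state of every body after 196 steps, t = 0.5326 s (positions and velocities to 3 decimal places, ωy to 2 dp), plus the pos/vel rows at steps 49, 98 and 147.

State at t = 0.5326 s:
  obj    pos=(+0.891,-0.282) vel=(+3.060,-1.280) ωy=+51.81

Key-timestep trajectory:
   step    t(s)  obj.x    obj.z    obj.vx   obj.vz 
     49  0.1332   +0.127  +0.038  +0.765  -0.320
     98  0.2663   +0.280  -0.026  +1.530  -0.640
    147  0.3995   +0.534  -0.133  +2.295  -0.960


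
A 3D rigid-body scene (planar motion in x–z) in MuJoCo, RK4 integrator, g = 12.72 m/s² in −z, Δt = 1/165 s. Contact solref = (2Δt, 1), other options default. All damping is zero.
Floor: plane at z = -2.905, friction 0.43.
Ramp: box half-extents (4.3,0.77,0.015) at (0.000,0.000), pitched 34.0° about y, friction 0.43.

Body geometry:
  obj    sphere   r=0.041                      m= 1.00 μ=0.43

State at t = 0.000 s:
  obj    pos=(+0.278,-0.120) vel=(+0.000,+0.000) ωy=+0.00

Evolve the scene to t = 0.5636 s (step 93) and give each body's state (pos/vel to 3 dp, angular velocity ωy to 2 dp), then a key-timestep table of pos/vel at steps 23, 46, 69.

State at t = 0.5636 s:
  obj    pos=(+0.947,-0.571) vel=(+2.374,-1.601) ωy=+69.83

Key-timestep trajectory:
   step    t(s)  obj.x    obj.z    obj.vx   obj.vz 
     23  0.1394   +0.319  -0.148  +0.587  -0.396
     46  0.2788   +0.442  -0.230  +1.174  -0.792
     69  0.4182   +0.646  -0.368  +1.762  -1.188


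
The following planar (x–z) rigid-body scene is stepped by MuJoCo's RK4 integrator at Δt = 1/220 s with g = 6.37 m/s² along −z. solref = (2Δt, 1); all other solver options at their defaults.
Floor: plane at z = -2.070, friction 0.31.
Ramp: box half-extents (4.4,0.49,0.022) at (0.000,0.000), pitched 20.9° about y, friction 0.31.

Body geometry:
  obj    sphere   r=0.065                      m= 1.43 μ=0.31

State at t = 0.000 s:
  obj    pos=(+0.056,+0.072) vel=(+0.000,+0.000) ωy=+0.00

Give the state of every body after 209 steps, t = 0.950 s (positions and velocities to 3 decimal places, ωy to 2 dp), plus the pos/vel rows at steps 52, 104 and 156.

State at t = 0.950 s:
  obj    pos=(+0.740,-0.190) vel=(+1.441,-0.550) ωy=+23.72

Key-timestep trajectory:
   step    t(s)  obj.x    obj.z    obj.vx   obj.vz 
     52  0.2364   +0.098  +0.056  +0.358  -0.137
    104  0.4727   +0.225  +0.007  +0.717  -0.274
    156  0.7091   +0.437  -0.074  +1.075  -0.411


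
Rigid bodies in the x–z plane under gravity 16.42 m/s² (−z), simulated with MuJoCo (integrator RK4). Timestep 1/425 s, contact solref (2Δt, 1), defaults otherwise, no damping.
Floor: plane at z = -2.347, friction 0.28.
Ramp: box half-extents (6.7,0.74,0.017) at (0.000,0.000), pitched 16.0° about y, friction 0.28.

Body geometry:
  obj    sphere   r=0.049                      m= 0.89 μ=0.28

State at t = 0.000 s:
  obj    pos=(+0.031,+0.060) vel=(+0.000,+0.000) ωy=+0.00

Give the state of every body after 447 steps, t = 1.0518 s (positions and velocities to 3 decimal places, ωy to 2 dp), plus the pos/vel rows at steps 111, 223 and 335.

State at t = 1.0518 s:
  obj    pos=(+1.750,-0.433) vel=(+3.269,-0.937) ωy=+69.39

Key-timestep trajectory:
   step    t(s)  obj.x    obj.z    obj.vx   obj.vz 
    111  0.2612   +0.137  +0.029  +0.812  -0.233
    223  0.5247   +0.459  -0.063  +1.631  -0.468
    335  0.7882   +0.996  -0.217  +2.450  -0.702


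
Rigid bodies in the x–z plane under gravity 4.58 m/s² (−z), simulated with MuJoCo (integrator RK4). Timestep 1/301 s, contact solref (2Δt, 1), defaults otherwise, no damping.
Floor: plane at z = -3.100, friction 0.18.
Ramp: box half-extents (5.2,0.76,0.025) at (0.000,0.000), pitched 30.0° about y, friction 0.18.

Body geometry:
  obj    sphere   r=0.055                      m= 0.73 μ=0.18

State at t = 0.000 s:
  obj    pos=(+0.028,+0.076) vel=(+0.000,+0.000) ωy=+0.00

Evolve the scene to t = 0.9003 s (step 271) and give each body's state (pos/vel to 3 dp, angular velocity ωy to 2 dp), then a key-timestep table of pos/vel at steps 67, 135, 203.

State at t = 0.9003 s:
  obj    pos=(+0.602,-0.255) vel=(+1.275,-0.736) ωy=+26.77

Key-timestep trajectory:
   step    t(s)  obj.x    obj.z    obj.vx   obj.vz 
     67  0.2226   +0.063  +0.056  +0.315  -0.182
    135  0.4485   +0.171  -0.006  +0.635  -0.367
    203  0.6744   +0.350  -0.110  +0.955  -0.552


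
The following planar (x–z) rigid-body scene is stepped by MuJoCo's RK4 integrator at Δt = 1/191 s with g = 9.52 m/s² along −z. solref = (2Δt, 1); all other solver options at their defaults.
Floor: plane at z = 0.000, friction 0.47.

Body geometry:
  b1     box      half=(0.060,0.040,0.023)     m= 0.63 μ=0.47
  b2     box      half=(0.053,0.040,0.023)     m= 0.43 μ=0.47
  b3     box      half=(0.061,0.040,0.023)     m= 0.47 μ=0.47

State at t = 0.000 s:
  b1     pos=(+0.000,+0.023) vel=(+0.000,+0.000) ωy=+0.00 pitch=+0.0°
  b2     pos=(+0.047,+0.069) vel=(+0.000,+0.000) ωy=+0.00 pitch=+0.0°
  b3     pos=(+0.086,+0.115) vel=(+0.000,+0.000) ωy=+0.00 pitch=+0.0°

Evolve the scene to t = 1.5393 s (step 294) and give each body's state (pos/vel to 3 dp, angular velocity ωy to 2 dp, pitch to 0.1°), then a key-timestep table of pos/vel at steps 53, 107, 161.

State at t = 1.5393 s:
  b1     pos=(+0.000,+0.023) vel=(+0.000,+0.000) ωy=+0.00 pitch=+0.0°
  b2     pos=(+0.102,+0.053) vel=(+0.000,+0.000) ωy=+0.00 pitch=+90.0°
  b3     pos=(+0.263,+0.023) vel=(+0.000,+0.000) ωy=+0.00 pitch=+180.0°

Key-timestep trajectory:
   step    t(s)  b1.x    b1.z    b1.vx   b1.vz   b2.x    b2.z    b2.vx   b2.vz   b3.x    b3.z    b3.vx   b3.vz 
     53  0.2775   +0.000  +0.023  +0.000  +0.000   +0.075  +0.065  +0.262  -0.313   +0.138  +0.059  +0.161  +0.135
    107  0.5602   +0.000  +0.023  +0.000  +0.000   +0.113  +0.057  -0.058  -0.012   +0.199  +0.065  +0.147  +0.002
    161  0.8429   +0.000  +0.023  +0.000  +0.000   +0.105  +0.054  +0.013  +0.010   +0.263  +0.023  -0.007  +0.031


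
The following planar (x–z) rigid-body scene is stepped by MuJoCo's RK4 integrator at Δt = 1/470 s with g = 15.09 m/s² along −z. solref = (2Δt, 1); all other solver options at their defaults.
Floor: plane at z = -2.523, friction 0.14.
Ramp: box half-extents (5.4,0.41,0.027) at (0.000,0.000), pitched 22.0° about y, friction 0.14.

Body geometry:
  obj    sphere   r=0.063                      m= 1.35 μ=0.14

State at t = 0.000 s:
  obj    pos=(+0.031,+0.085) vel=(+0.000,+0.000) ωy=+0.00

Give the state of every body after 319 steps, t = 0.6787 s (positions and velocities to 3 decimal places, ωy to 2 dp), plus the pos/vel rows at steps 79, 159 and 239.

State at t = 0.6787 s:
  obj    pos=(+0.893,-0.264) vel=(+2.541,-1.027) ωy=+43.49

Key-timestep trajectory:
   step    t(s)  obj.x    obj.z    obj.vx   obj.vz 
     79  0.1681   +0.084  +0.063  +0.629  -0.254
    159  0.3383   +0.245  -0.002  +1.267  -0.512
    239  0.5085   +0.515  -0.111  +1.904  -0.769


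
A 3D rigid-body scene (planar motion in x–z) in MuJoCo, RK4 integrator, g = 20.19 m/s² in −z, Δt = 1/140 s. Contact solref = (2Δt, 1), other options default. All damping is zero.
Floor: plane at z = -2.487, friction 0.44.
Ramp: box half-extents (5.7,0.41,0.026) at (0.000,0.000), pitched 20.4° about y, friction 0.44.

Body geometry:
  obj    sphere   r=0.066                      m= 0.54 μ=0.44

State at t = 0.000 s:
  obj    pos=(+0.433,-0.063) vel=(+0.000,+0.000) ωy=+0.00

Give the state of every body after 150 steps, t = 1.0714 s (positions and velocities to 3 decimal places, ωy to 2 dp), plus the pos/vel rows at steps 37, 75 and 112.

State at t = 1.0714 s:
  obj    pos=(+3.137,-1.069) vel=(+5.048,-1.877) ωy=+81.60

Key-timestep trajectory:
   step    t(s)  obj.x    obj.z    obj.vx   obj.vz 
     37  0.2643   +0.598  -0.124  +1.245  -0.463
     75  0.5357   +1.109  -0.314  +2.524  -0.939
    112  0.8000   +1.941  -0.624  +3.769  -1.402


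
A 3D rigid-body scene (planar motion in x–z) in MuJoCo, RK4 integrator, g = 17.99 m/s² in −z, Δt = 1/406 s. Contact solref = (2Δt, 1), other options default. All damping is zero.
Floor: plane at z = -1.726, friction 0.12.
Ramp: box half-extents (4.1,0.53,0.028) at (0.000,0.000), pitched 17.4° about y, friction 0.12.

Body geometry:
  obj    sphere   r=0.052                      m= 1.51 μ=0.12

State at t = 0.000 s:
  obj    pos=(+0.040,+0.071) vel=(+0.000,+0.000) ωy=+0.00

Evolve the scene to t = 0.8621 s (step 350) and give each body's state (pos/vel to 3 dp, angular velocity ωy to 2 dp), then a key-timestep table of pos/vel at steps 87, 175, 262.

State at t = 0.8621 s:
  obj    pos=(+1.403,-0.356) vel=(+3.161,-0.991) ωy=+63.70

Key-timestep trajectory:
   step    t(s)  obj.x    obj.z    obj.vx   obj.vz 
     87  0.2143   +0.124  +0.045  +0.786  -0.246
    175  0.4310   +0.381  -0.035  +1.581  -0.495
    262  0.6453   +0.804  -0.168  +2.366  -0.742


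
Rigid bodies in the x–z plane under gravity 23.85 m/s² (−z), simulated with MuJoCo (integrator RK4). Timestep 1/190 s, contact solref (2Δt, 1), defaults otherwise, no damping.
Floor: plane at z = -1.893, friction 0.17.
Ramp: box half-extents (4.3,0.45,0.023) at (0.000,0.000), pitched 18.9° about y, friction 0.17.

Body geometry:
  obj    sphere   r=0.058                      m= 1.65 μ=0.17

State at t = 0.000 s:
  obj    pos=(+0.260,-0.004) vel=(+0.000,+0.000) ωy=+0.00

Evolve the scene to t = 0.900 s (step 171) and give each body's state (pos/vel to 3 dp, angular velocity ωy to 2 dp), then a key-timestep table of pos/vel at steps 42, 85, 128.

State at t = 0.900 s:
  obj    pos=(+2.375,-0.727) vel=(+4.699,-1.609) ωy=+85.61

Key-timestep trajectory:
   step    t(s)  obj.x    obj.z    obj.vx   obj.vz 
     42  0.2211   +0.388  -0.047  +1.154  -0.395
     85  0.4474   +0.783  -0.182  +2.336  -0.800
    128  0.6737   +1.445  -0.409  +3.517  -1.204


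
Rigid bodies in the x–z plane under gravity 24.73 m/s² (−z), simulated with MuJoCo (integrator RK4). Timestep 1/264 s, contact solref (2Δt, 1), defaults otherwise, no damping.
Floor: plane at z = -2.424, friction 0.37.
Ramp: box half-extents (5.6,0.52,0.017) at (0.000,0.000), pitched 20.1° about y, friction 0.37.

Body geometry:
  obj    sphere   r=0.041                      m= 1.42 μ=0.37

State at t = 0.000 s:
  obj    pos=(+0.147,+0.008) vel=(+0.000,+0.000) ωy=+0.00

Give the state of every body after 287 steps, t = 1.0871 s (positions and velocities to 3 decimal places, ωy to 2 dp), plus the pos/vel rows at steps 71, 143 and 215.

State at t = 1.0871 s:
  obj    pos=(+3.516,-1.225) vel=(+6.197,-2.268) ωy=+160.95

Key-timestep trajectory:
   step    t(s)  obj.x    obj.z    obj.vx   obj.vz 
     71  0.2689   +0.353  -0.068  +1.533  -0.561
    143  0.5417   +0.983  -0.298  +3.088  -1.130
    215  0.8144   +2.038  -0.684  +4.643  -1.699


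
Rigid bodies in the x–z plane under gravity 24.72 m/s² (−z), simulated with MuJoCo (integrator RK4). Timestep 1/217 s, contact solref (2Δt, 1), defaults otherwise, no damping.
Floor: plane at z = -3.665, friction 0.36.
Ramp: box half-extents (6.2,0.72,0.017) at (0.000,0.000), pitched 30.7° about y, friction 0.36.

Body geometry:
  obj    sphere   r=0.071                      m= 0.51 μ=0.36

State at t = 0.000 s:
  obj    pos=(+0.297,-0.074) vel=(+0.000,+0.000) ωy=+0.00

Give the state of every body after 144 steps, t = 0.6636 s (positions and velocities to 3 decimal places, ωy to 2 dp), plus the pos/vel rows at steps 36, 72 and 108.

State at t = 0.6636 s:
  obj    pos=(+2.004,-1.087) vel=(+5.144,-3.054) ωy=+84.24

Key-timestep trajectory:
   step    t(s)  obj.x    obj.z    obj.vx   obj.vz 
     36  0.1659   +0.404  -0.137  +1.286  -0.764
     72  0.3318   +0.724  -0.327  +2.572  -1.527
    108  0.4977   +1.257  -0.644  +3.858  -2.291


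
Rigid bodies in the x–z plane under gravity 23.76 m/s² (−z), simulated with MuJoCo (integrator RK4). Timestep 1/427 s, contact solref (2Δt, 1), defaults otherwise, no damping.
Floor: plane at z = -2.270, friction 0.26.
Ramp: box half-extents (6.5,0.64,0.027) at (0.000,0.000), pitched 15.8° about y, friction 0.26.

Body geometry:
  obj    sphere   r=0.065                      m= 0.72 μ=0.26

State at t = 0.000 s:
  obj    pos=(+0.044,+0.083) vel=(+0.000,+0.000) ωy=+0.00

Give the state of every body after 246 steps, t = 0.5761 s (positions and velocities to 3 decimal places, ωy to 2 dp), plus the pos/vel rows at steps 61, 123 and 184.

State at t = 0.5761 s:
  obj    pos=(+0.782,-0.126) vel=(+2.562,-0.725) ωy=+40.95

Key-timestep trajectory:
   step    t(s)  obj.x    obj.z    obj.vx   obj.vz 
     61  0.1429   +0.089  +0.070  +0.635  -0.180
    123  0.2881   +0.229  +0.031  +1.281  -0.362
    184  0.4309   +0.457  -0.034  +1.916  -0.542


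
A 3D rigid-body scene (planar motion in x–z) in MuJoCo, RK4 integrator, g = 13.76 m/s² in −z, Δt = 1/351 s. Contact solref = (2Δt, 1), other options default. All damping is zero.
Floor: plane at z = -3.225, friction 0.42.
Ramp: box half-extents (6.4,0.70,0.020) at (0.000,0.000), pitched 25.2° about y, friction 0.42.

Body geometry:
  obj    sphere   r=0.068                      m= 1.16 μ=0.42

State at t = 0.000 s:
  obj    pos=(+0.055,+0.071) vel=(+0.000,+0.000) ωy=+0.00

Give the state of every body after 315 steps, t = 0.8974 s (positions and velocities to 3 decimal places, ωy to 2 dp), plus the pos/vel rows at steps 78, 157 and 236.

State at t = 0.8974 s:
  obj    pos=(+1.580,-0.646) vel=(+3.398,-1.599) ωy=+55.22

Key-timestep trajectory:
   step    t(s)  obj.x    obj.z    obj.vx   obj.vz 
     78  0.2222   +0.149  +0.027  +0.842  -0.396
    157  0.4473   +0.434  -0.107  +1.694  -0.797
    236  0.6724   +0.911  -0.331  +2.546  -1.198


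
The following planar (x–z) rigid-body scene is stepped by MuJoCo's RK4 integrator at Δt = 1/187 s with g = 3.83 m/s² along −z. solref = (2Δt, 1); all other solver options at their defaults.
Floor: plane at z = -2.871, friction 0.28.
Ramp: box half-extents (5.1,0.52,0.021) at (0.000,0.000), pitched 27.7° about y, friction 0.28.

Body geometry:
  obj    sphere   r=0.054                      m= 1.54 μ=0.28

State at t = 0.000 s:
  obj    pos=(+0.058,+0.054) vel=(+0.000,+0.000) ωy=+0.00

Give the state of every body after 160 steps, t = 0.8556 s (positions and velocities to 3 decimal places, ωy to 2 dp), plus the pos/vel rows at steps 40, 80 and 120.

State at t = 0.8556 s:
  obj    pos=(+0.470,-0.162) vel=(+0.963,-0.506) ωy=+20.14

Key-timestep trajectory:
   step    t(s)  obj.x    obj.z    obj.vx   obj.vz 
     40  0.2139   +0.084  +0.041  +0.241  -0.126
     80  0.4278   +0.161  +0.000  +0.482  -0.253
    120  0.6417   +0.290  -0.068  +0.723  -0.379


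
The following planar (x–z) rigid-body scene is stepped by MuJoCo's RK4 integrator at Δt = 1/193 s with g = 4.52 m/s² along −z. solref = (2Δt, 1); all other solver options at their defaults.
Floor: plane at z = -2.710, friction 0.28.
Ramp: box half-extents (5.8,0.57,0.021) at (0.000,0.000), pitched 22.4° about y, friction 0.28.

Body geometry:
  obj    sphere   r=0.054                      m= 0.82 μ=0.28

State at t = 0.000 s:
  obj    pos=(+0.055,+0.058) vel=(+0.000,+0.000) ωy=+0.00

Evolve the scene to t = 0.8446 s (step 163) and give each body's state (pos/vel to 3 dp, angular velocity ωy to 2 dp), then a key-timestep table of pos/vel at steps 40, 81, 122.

State at t = 0.8446 s:
  obj    pos=(+0.461,-0.109) vel=(+0.961,-0.396) ωy=+19.24

Key-timestep trajectory:
   step    t(s)  obj.x    obj.z    obj.vx   obj.vz 
     40  0.2073   +0.080  +0.048  +0.236  -0.097
     81  0.4197   +0.155  +0.017  +0.477  -0.197
    122  0.6321   +0.282  -0.035  +0.719  -0.296


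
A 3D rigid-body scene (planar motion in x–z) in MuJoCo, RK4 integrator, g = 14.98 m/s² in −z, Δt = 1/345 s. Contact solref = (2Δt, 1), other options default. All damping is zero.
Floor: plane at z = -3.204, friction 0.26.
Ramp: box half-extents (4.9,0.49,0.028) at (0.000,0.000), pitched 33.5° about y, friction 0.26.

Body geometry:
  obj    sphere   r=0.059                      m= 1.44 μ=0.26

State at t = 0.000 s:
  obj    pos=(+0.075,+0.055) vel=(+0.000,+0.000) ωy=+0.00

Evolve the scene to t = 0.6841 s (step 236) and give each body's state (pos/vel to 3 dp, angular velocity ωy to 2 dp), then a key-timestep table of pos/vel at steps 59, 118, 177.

State at t = 0.6841 s:
  obj    pos=(+1.227,-0.708) vel=(+3.369,-2.230) ωy=+68.46

Key-timestep trajectory:
   step    t(s)  obj.x    obj.z    obj.vx   obj.vz 
     59  0.1710   +0.147  +0.007  +0.842  -0.558
    118  0.3420   +0.363  -0.136  +1.685  -1.115
    177  0.5130   +0.723  -0.374  +2.527  -1.672


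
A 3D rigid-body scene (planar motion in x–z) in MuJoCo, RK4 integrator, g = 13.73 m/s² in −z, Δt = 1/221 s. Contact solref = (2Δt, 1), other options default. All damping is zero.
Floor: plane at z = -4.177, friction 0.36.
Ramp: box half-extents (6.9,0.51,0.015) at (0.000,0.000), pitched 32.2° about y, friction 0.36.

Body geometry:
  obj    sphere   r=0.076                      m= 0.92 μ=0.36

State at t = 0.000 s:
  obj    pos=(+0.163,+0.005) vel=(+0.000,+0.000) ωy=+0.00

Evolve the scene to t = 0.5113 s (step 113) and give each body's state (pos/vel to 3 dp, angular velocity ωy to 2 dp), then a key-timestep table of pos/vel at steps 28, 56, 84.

State at t = 0.5113 s:
  obj    pos=(+0.741,-0.359) vel=(+2.261,-1.424) ωy=+35.15

Key-timestep trajectory:
   step    t(s)  obj.x    obj.z    obj.vx   obj.vz 
     28  0.1267   +0.199  -0.017  +0.561  -0.353
     56  0.2534   +0.305  -0.085  +1.121  -0.706
     84  0.3801   +0.483  -0.196  +1.681  -1.059


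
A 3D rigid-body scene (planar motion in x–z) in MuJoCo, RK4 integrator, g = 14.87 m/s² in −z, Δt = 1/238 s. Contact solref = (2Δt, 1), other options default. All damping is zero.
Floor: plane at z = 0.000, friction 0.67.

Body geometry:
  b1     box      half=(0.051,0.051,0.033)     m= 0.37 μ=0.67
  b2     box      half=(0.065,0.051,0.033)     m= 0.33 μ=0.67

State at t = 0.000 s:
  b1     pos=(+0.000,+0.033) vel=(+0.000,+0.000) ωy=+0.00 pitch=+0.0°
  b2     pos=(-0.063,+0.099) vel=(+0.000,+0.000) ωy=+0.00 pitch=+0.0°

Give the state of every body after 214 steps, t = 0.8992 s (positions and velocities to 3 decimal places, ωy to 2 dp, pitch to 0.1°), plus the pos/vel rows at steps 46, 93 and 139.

State at t = 0.8992 s:
  b1     pos=(+0.000,+0.033) vel=(+0.000,+0.000) ωy=+0.00 pitch=+0.0°
  b2     pos=(-0.127,+0.065) vel=(+0.000,+0.000) ωy=+0.00 pitch=-90.0°

Key-timestep trajectory:
   step    t(s)  b1.x    b1.z    b1.vx   b1.vz   b2.x    b2.z    b2.vx   b2.vz 
     46  0.1933   +0.000  +0.033  +0.000  +0.000   -0.099  +0.072  -0.355  +0.016
     93  0.3908   +0.000  +0.033  +0.000  +0.000   -0.144  +0.071  +0.035  -0.008
    139  0.5840   +0.000  +0.033  +0.000  +0.000   -0.125  +0.066  -0.163  -0.075


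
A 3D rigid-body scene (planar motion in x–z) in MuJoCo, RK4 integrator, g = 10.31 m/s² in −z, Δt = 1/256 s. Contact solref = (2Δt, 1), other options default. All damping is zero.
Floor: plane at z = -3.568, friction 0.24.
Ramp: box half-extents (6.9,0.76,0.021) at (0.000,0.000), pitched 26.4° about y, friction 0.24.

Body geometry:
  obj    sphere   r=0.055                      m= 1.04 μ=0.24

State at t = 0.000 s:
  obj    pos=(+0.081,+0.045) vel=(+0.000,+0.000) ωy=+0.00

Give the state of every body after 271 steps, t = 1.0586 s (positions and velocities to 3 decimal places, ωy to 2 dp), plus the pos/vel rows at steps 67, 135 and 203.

State at t = 1.0586 s:
  obj    pos=(+1.724,-0.771) vel=(+3.105,-1.541) ωy=+63.01

Key-timestep trajectory:
   step    t(s)  obj.x    obj.z    obj.vx   obj.vz 
     67  0.2617   +0.181  -0.005  +0.768  -0.381
    135  0.5273   +0.489  -0.158  +1.547  -0.768
    203  0.7930   +1.003  -0.413  +2.326  -1.155


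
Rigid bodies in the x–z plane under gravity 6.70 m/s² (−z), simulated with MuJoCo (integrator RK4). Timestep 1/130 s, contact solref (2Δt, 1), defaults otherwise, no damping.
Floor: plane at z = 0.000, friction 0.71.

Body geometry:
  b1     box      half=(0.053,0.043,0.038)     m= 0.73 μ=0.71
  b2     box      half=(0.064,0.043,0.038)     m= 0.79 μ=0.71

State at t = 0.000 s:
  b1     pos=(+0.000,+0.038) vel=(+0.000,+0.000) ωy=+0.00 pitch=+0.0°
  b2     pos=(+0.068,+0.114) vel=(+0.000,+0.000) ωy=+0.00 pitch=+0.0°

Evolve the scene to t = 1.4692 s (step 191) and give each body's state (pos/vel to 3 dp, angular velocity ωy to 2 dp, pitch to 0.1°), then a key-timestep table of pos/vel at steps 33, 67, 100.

State at t = 1.4692 s:
  b1     pos=(+0.000,+0.038) vel=(+0.000,+0.000) ωy=+0.00 pitch=+0.0°
  b2     pos=(+0.130,+0.064) vel=(+0.000,+0.000) ωy=+0.00 pitch=+90.0°

Key-timestep trajectory:
   step    t(s)  b1.x    b1.z    b1.vx   b1.vz   b2.x    b2.z    b2.vx   b2.vz 
     33  0.2538   +0.000  +0.038  +0.000  +0.000   +0.100  +0.071  +0.289  -0.148
     67  0.5154   +0.000  +0.038  +0.000  +0.000   +0.150  +0.072  -0.013  -0.004
    100  0.7692   +0.000  +0.038  +0.000  +0.000   +0.126  +0.066  +0.049  -0.023


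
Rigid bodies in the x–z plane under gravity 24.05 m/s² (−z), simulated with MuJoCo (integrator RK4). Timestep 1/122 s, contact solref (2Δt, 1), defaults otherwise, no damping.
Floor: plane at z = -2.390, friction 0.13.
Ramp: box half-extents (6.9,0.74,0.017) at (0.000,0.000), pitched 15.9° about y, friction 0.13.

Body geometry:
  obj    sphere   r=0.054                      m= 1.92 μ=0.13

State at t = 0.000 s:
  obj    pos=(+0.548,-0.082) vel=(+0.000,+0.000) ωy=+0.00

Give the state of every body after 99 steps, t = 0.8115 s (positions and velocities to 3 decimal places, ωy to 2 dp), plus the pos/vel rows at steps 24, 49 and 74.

State at t = 0.8115 s:
  obj    pos=(+2.038,-0.507) vel=(+3.673,-1.046) ωy=+70.69

Key-timestep trajectory:
   step    t(s)  obj.x    obj.z    obj.vx   obj.vz 
     24  0.1967   +0.636  -0.107  +0.891  -0.254
     49  0.4016   +0.913  -0.186  +1.818  -0.518
     74  0.6066   +1.381  -0.320  +2.746  -0.782


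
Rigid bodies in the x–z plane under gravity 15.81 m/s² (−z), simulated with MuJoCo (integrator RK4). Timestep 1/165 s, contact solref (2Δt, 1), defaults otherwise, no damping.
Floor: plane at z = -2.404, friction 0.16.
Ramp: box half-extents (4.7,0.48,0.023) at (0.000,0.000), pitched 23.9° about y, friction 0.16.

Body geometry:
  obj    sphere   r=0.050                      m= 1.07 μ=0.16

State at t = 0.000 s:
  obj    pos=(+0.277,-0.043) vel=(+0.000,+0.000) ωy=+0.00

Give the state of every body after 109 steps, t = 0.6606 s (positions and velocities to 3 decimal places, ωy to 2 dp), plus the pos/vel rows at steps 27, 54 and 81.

State at t = 0.6606 s:
  obj    pos=(+1.190,-0.448) vel=(+2.764,-1.225) ωy=+60.42

Key-timestep trajectory:
   step    t(s)  obj.x    obj.z    obj.vx   obj.vz 
     27  0.1636   +0.333  -0.068  +0.685  -0.304
     54  0.3273   +0.501  -0.142  +1.369  -0.607
     81  0.4909   +0.781  -0.266  +2.054  -0.910


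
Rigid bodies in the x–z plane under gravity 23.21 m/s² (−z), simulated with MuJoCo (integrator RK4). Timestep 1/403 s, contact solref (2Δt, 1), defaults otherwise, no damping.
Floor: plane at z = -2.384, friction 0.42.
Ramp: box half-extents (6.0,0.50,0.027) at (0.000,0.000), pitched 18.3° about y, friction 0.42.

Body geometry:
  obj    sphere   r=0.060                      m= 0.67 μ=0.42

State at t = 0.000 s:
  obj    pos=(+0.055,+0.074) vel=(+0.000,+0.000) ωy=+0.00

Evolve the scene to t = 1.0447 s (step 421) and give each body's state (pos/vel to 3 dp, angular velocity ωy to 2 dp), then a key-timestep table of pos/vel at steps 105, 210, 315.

State at t = 1.0447 s:
  obj    pos=(+2.752,-0.818) vel=(+5.163,-1.707) ωy=+90.63

Key-timestep trajectory:
   step    t(s)  obj.x    obj.z    obj.vx   obj.vz 
    105  0.2605   +0.223  +0.018  +1.288  -0.426
    210  0.5211   +0.726  -0.148  +2.575  -0.852
    315  0.7816   +1.565  -0.426  +3.863  -1.278


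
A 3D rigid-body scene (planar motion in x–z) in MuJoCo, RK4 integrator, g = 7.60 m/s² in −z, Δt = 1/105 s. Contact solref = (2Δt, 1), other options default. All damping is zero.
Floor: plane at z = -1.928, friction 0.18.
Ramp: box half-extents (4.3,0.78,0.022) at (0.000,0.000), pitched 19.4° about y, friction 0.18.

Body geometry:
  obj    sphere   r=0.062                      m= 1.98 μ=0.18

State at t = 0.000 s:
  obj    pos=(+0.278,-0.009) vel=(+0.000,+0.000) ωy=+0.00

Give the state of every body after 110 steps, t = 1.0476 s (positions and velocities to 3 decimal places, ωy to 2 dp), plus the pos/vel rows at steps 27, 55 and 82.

State at t = 1.0476 s:
  obj    pos=(+1.212,-0.338) vel=(+1.782,-0.628) ωy=+30.46

Key-timestep trajectory:
   step    t(s)  obj.x    obj.z    obj.vx   obj.vz 
     27  0.2571   +0.334  -0.029  +0.438  -0.154
     55  0.5238   +0.511  -0.091  +0.891  -0.314
     82  0.7810   +0.797  -0.192  +1.328  -0.468


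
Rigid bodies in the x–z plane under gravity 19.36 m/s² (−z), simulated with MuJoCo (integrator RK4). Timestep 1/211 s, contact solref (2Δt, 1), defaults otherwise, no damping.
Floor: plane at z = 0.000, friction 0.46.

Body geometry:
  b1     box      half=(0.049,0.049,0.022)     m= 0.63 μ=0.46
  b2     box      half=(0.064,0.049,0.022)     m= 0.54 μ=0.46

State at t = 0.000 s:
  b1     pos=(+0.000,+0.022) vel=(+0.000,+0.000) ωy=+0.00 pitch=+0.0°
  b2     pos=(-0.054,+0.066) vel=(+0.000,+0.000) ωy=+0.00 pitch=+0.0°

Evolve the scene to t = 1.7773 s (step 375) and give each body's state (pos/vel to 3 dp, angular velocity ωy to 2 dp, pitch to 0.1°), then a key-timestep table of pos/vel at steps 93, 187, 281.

State at t = 1.7773 s:
  b1     pos=(+0.001,+0.022) vel=(+0.001,+0.000) ωy=+0.00 pitch=+0.0°
  b2     pos=(-0.068,+0.056) vel=(-0.001,-0.001) ωy=+0.02 pitch=-37.4°

Key-timestep trajectory:
   step    t(s)  b1.x    b1.z    b1.vx   b1.vz   b2.x    b2.z    b2.vx   b2.vz 
     93  0.4408   +0.000  +0.022  +0.001  +0.000   -0.067  +0.057  -0.001  -0.001
    187  0.8863   +0.000  +0.022  +0.001  +0.000   -0.067  +0.057  -0.001  -0.001
    281  1.3318   +0.001  +0.022  +0.001  +0.000   -0.068  +0.057  -0.001  -0.001


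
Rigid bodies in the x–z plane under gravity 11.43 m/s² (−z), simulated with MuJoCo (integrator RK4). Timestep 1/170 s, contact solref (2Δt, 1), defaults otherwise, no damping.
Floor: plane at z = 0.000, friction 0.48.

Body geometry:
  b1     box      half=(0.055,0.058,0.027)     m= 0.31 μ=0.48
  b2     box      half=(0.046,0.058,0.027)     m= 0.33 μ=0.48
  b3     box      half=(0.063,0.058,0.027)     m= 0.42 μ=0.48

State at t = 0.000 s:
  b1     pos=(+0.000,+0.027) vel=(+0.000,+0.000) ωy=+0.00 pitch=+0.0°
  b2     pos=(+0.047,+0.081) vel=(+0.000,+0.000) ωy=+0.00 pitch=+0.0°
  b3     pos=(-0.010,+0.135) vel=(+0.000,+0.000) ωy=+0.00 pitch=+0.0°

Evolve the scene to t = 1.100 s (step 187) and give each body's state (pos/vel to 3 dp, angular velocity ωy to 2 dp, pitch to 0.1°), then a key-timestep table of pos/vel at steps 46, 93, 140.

State at t = 1.100 s:
  b1     pos=(+0.000,+0.027) vel=(+0.000,+0.000) ωy=+0.00 pitch=+0.0°
  b2     pos=(+0.048,+0.081) vel=(+0.001,+0.000) ωy=+0.00 pitch=+0.0°
  b3     pos=(-0.025,+0.118) vel=(+0.000,-0.001) ωy=+0.02 pitch=-46.2°

Key-timestep trajectory:
   step    t(s)  b1.x    b1.z    b1.vx   b1.vz   b2.x    b2.z    b2.vx   b2.vz   b3.x    b3.z    b3.vx   b3.vz 
     46  0.2706   +0.000  +0.027  +0.000  +0.000   +0.047  +0.081  +0.000  +0.000   -0.039  +0.122  -0.031  +0.004
     93  0.5471   +0.000  +0.027  +0.001  +0.000   +0.048  +0.081  +0.006  -0.001   -0.025  +0.118  +0.029  -0.007
    140  0.8235   +0.000  +0.027  +0.000  +0.000   +0.048  +0.081  +0.001  +0.000   -0.025  +0.118  +0.000  -0.001


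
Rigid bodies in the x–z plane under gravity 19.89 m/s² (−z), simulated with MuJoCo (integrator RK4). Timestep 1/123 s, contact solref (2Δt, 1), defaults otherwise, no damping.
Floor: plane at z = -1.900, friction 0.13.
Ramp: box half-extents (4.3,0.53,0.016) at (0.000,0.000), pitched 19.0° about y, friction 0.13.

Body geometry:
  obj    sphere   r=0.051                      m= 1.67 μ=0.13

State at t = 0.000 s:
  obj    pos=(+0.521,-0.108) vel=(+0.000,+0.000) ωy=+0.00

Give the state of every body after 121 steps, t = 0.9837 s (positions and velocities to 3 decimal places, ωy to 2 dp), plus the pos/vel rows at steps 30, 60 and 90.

State at t = 0.9837 s:
  obj    pos=(+2.637,-0.837) vel=(+4.303,-1.481) ωy=+89.17

Key-timestep trajectory:
   step    t(s)  obj.x    obj.z    obj.vx   obj.vz 
     30  0.2439   +0.651  -0.153  +1.067  -0.367
     60  0.4878   +1.041  -0.288  +2.134  -0.735
     90  0.7317   +1.692  -0.512  +3.200  -1.102


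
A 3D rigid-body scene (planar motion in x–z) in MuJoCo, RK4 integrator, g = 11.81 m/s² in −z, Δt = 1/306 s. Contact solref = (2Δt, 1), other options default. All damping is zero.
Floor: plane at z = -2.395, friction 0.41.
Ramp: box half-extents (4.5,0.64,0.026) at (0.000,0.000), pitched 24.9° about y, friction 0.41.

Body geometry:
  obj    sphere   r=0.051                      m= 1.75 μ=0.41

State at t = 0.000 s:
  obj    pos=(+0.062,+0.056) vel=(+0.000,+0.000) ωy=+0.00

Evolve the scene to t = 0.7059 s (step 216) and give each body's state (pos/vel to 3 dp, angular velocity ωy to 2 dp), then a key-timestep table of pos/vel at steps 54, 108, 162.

State at t = 0.7059 s:
  obj    pos=(+0.865,-0.317) vel=(+2.274,-1.056) ωy=+49.15

Key-timestep trajectory:
   step    t(s)  obj.x    obj.z    obj.vx   obj.vz 
     54  0.1765   +0.112  +0.033  +0.569  -0.264
    108  0.3529   +0.263  -0.037  +1.137  -0.528
    162  0.5294   +0.514  -0.154  +1.706  -0.792


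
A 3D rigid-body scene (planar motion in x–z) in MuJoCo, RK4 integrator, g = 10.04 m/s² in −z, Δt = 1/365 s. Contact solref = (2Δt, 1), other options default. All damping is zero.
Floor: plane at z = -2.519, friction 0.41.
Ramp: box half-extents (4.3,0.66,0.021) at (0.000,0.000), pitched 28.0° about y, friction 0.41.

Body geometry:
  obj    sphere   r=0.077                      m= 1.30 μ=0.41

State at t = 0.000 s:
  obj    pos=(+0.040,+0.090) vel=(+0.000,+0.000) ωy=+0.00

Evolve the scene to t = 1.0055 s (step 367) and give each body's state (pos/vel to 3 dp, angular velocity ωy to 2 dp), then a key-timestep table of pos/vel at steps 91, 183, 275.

State at t = 1.0055 s:
  obj    pos=(+1.543,-0.709) vel=(+2.989,-1.589) ωy=+43.96

Key-timestep trajectory:
   step    t(s)  obj.x    obj.z    obj.vx   obj.vz 
     91  0.2493   +0.132  +0.041  +0.741  -0.394
    183  0.5014   +0.414  -0.109  +1.490  -0.793
    275  0.7534   +0.884  -0.359  +2.240  -1.191


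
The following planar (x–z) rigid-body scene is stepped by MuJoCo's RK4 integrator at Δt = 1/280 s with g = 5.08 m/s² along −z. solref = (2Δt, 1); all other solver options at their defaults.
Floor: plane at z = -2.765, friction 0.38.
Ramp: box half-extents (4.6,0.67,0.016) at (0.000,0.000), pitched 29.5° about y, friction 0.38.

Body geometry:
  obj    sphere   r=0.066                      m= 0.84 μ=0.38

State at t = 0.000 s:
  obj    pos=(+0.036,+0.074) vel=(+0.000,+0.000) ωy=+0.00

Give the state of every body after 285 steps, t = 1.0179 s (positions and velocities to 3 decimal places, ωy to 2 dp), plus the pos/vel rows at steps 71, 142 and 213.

State at t = 1.0179 s:
  obj    pos=(+0.842,-0.382) vel=(+1.583,-0.896) ωy=+27.55

Key-timestep trajectory:
   step    t(s)  obj.x    obj.z    obj.vx   obj.vz 
     71  0.2536   +0.086  +0.046  +0.394  -0.223
    142  0.5071   +0.236  -0.039  +0.789  -0.446
    213  0.7607   +0.486  -0.181  +1.183  -0.669


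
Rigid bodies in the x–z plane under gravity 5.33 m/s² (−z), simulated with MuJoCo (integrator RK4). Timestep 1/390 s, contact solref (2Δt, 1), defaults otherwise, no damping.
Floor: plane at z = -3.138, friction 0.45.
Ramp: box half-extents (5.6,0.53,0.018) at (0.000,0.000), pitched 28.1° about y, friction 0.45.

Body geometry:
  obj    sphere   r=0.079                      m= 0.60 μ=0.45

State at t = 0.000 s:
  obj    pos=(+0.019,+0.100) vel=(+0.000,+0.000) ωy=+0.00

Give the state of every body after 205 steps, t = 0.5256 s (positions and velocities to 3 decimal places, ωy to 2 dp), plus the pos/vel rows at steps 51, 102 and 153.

State at t = 0.5256 s:
  obj    pos=(+0.238,-0.017) vel=(+0.832,-0.444) ωy=+11.93

Key-timestep trajectory:
   step    t(s)  obj.x    obj.z    obj.vx   obj.vz 
     51  0.1308   +0.032  +0.093  +0.207  -0.110
    102  0.2615   +0.073  +0.071  +0.414  -0.221
    153  0.3923   +0.141  +0.035  +0.621  -0.331


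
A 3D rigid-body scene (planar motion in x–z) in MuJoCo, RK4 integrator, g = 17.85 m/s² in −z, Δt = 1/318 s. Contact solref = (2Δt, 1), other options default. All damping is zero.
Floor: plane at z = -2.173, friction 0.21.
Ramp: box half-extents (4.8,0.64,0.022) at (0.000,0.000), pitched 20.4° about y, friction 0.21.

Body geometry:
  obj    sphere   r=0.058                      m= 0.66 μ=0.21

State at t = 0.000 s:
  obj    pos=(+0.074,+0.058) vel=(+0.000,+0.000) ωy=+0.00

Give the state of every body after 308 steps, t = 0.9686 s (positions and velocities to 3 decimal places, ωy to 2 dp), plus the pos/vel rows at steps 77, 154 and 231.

State at t = 0.9686 s:
  obj    pos=(+2.028,-0.669) vel=(+4.035,-1.500) ωy=+74.21

Key-timestep trajectory:
   step    t(s)  obj.x    obj.z    obj.vx   obj.vz 
     77  0.2421   +0.196  +0.012  +1.009  -0.375
    154  0.4843   +0.563  -0.124  +2.017  -0.750
    231  0.7264   +1.173  -0.351  +3.026  -1.125


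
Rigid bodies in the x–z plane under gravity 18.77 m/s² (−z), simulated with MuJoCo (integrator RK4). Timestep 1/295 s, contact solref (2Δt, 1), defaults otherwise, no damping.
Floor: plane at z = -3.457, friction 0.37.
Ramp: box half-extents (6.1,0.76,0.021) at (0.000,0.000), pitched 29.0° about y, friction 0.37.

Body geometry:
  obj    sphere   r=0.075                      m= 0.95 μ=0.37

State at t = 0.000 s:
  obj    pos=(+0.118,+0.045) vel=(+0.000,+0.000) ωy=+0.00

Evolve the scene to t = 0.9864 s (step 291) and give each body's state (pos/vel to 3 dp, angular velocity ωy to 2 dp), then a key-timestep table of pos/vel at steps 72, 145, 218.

State at t = 0.9864 s:
  obj    pos=(+2.884,-1.489) vel=(+5.608,-3.109) ωy=+85.48

Key-timestep trajectory:
   step    t(s)  obj.x    obj.z    obj.vx   obj.vz 
     72  0.2441   +0.287  -0.049  +1.388  -0.769
    145  0.4915   +0.805  -0.336  +2.794  -1.549
    218  0.7390   +1.670  -0.816  +4.201  -2.329


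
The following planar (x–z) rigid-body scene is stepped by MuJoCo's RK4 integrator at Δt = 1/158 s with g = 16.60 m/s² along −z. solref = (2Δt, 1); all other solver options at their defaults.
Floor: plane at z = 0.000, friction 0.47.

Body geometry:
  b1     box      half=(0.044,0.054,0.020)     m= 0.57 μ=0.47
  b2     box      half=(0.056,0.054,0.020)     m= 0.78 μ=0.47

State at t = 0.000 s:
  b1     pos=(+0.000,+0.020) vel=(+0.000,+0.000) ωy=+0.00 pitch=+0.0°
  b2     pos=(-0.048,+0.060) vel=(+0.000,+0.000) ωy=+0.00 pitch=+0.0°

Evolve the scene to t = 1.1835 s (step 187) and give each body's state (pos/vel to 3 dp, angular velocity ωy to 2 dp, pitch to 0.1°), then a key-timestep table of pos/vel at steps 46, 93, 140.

State at t = 1.1835 s:
  b1     pos=(+0.001,+0.020) vel=(+0.001,+0.000) ωy=+0.00 pitch=+0.0°
  b2     pos=(-0.061,+0.051) vel=(-0.001,-0.001) ωy=+0.04 pitch=-39.7°

Key-timestep trajectory:
   step    t(s)  b1.x    b1.z    b1.vx   b1.vz   b2.x    b2.z    b2.vx   b2.vz 
     46  0.2911   +0.000  +0.020  -0.002  +0.006   -0.060  +0.052  -0.006  +0.004
     93  0.5886   +0.001  +0.020  +0.001  +0.000   -0.060  +0.052  -0.001  -0.001
    140  0.8861   +0.001  +0.020  +0.001  +0.000   -0.061  +0.051  -0.001  -0.001


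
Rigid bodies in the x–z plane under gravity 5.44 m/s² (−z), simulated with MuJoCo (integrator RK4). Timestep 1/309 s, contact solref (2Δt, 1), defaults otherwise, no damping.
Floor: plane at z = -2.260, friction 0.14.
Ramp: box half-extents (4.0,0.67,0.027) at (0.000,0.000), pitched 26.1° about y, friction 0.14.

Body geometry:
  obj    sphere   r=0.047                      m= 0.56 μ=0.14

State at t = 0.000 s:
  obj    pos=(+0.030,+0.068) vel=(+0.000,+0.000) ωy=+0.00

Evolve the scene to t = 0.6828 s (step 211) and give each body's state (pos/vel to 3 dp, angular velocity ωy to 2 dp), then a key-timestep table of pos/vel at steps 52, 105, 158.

State at t = 0.6828 s:
  obj    pos=(+0.388,-0.108) vel=(+1.050,-0.513) ωy=+24.78

Key-timestep trajectory:
   step    t(s)  obj.x    obj.z    obj.vx   obj.vz 
     52  0.1683   +0.052  +0.057  +0.260  -0.126
    105  0.3398   +0.119  +0.024  +0.521  -0.260
    158  0.5113   +0.231  -0.031  +0.786  -0.384
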